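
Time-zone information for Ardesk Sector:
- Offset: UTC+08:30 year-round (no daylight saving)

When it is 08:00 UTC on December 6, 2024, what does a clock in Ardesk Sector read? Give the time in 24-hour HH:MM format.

16:30

Ardesk Sector stays on UTC+08:30 all year.
08:00 UTC + 8h30m = 16:30 local.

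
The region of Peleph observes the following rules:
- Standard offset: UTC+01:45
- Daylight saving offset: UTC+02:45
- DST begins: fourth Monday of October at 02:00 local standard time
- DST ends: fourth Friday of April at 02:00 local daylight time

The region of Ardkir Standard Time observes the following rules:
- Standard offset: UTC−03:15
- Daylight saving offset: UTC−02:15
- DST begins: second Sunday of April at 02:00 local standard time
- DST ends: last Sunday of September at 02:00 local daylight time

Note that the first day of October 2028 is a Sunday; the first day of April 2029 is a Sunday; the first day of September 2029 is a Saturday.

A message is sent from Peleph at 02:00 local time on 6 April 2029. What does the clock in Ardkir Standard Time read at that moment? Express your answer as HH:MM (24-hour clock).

20:00

1 October 2028 is a Sunday, so the first Monday is October 2 and the fourth is October 23.
1 April 2029 is a Sunday, so the first Friday is April 6 and the fourth is April 27.
6 April 2029 falls between 23 October 2028 and 27 April 2029, so daylight saving is in effect and Peleph is at UTC+02:45.
02:00 Peleph − 2h45m = 23:15 UTC (rolling into the previous day, 5 April 2029).
1 April 2029 is a Sunday, so the first Sunday is April 1 and the second is April 8.
1 September 2029 is a Saturday, so Sundays fall on 2, 9, 16, 23, 30; the last is September 30.
At the standard offset (UTC−03:15), 23:15 UTC − 3h15m = 20:00 Ardkir Standard Time standard time.
The standard-time date in Ardkir Standard Time, 5 April 2029, is outside the daylight-saving period (8 April – 30 September), so Ardkir Standard Time is on standard time, UTC−03:15.
23:15 UTC − 3h15m = 20:00 Ardkir Standard Time.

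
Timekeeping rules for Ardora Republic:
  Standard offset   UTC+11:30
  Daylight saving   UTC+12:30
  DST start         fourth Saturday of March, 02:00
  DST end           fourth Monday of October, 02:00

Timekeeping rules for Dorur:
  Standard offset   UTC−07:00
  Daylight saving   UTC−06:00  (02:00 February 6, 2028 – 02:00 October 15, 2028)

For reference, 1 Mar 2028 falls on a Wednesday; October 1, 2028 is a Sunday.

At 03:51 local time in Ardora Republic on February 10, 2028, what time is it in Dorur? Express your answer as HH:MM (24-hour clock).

10:21

1 March 2028 is a Wednesday, so the first Saturday is March 4 and the fourth is March 25.
1 October 2028 is a Sunday, so the first Monday is October 2 and the fourth is October 23.
Daylight saving runs 25 March – 23 October; February 10, 2028 is outside that window, so Ardora Republic is on standard time at UTC+11:30.
03:51 Ardora Republic − 11h30m = 16:21 UTC (rolling into the previous day, 9 February 2028).
At the standard offset (UTC−07:00), 16:21 UTC − 7h = 09:21 Dorur standard time.
Daylight saving runs 6 February – 15 October; the standard-time date in Dorur, February 9, 2028, is inside that window, so Dorur is at UTC−06:00.
16:21 UTC − 6h = 10:21 Dorur.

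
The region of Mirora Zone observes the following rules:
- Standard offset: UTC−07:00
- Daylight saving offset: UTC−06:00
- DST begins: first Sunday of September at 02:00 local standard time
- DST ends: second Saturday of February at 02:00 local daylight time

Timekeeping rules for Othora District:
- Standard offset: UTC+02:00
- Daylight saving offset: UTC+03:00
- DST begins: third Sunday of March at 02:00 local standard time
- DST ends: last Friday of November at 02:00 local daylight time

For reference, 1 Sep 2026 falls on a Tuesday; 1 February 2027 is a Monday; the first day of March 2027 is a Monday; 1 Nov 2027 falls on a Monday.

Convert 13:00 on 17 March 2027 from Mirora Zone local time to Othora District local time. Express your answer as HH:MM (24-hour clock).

1 September 2026 is a Tuesday, so the first Sunday is September 6.
1 February 2027 is a Monday, so the first Saturday is February 6 and the second is February 13.
17 March 2027 does not fall between 6 September 2026 and 13 February 2027, so daylight saving is not in effect and Mirora Zone is at UTC−07:00.
13:00 Mirora Zone + 7h = 20:00 UTC.
1 March 2027 is a Monday, so the first Sunday is March 7 and the third is March 21.
1 November 2027 is a Monday, so Fridays fall on 5, 12, 19, 26; the last is November 26.
At the standard offset (UTC+02:00), 20:00 UTC + 2h = 22:00 Othora District standard time.
The standard-time date in Othora District, 17 March 2027, does not fall between 21 March and 26 November, so daylight saving is not in effect and Othora District is at UTC+02:00.
20:00 UTC + 2h = 22:00 Othora District.

22:00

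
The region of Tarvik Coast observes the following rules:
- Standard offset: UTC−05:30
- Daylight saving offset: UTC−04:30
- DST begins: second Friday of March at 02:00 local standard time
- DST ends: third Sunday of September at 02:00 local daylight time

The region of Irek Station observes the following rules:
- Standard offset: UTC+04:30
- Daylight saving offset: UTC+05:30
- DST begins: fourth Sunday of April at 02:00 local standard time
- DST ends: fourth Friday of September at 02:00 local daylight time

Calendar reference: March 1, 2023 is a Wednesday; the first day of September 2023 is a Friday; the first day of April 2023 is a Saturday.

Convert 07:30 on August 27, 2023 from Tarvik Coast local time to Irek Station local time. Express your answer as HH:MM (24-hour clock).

17:30

1 March 2023 is a Wednesday, so the first Friday is March 3 and the second is March 10.
1 September 2023 is a Friday, so the first Sunday is September 3 and the third is September 17.
August 27, 2023 falls between 10 March and 17 September, so daylight saving is in effect and Tarvik Coast is at UTC−04:30.
07:30 Tarvik Coast + 4h30m = 12:00 UTC.
1 April 2023 is a Saturday, so the first Sunday is April 2 and the fourth is April 23.
1 September 2023 is a Friday, so the first Friday is September 1 and the fourth is September 22.
At the standard offset (UTC+04:30), 12:00 UTC + 4h30m = 16:30 Irek Station standard time.
The standard-time date in Irek Station, August 27, 2023, falls between 23 April and 22 September, so daylight saving is in effect and Irek Station is at UTC+05:30.
12:00 UTC + 5h30m = 17:30 Irek Station.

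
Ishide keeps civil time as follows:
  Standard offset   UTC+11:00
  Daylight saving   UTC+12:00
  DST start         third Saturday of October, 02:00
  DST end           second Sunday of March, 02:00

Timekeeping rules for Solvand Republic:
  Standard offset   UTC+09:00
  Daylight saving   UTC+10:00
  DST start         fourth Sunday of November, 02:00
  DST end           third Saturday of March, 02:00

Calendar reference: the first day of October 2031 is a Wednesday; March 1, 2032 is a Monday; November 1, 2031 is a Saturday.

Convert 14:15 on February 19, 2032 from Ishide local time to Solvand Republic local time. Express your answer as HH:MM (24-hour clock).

12:15

1 October 2031 is a Wednesday, so the first Saturday is October 4 and the third is October 18.
1 March 2032 is a Monday, so the first Sunday is March 7 and the second is March 14.
February 19, 2032 lies within the daylight-saving period (18 October 2031 – 14 March 2032), so Ishide is on daylight time, UTC+12:00.
14:15 Ishide − 12h = 02:15 UTC.
1 November 2031 is a Saturday, so the first Sunday is November 2 and the fourth is November 23.
1 March 2032 is a Monday, so the first Saturday is March 6 and the third is March 20.
At the standard offset (UTC+09:00), 02:15 UTC + 9h = 11:15 Solvand Republic standard time.
The standard-time date in Solvand Republic, February 19, 2032, lies within the daylight-saving period (23 November 2031 – 20 March 2032), so Solvand Republic is on daylight time, UTC+10:00.
02:15 UTC + 10h = 12:15 Solvand Republic.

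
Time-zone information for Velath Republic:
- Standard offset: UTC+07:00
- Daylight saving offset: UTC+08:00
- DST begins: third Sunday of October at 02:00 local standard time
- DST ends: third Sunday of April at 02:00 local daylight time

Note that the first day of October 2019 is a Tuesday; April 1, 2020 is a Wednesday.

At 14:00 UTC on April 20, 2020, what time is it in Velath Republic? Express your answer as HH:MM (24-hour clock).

1 October 2019 is a Tuesday, so the first Sunday is October 6 and the third is October 20.
1 April 2020 is a Wednesday, so the first Sunday is April 5 and the third is April 19.
At the standard offset (UTC+07:00), 14:00 UTC + 7h = 21:00 Velath Republic standard time.
Daylight saving runs 20 October 2019 – 19 April 2020; the standard-time date in Velath Republic, April 20, 2020, is outside that window, so Velath Republic is on standard time at UTC+07:00.
14:00 UTC + 7h = 21:00 local.

21:00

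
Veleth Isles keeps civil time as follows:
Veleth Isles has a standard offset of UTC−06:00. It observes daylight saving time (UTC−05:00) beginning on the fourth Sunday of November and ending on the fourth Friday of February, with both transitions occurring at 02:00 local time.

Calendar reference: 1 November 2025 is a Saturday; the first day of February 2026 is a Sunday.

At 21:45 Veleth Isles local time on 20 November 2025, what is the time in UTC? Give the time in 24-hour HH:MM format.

03:45

1 November 2025 is a Saturday, so the first Sunday is November 2 and the fourth is November 23.
1 February 2026 is a Sunday, so the first Friday is February 6 and the fourth is February 27.
20 November 2025 is outside the daylight-saving period (23 November 2025 – 27 February 2026), so Veleth Isles is on standard time, UTC−06:00.
21:45 local + 6h = 03:45 UTC (rolling into the next day, 21 November 2025).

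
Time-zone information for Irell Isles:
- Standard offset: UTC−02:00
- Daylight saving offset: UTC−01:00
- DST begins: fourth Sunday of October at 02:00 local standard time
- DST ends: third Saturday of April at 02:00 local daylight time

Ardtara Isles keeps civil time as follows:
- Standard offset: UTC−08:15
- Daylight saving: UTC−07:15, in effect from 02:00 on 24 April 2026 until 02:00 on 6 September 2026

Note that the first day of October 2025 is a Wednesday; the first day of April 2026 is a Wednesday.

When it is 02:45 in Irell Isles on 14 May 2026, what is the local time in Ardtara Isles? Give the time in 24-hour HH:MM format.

21:30

1 October 2025 is a Wednesday, so the first Sunday is October 5 and the fourth is October 26.
1 April 2026 is a Wednesday, so the first Saturday is April 4 and the third is April 18.
14 May 2026 does not fall between 26 October 2025 and 18 April 2026, so daylight saving is not in effect and Irell Isles is at UTC−02:00.
02:45 Irell Isles + 2h = 04:45 UTC.
At the standard offset (UTC−08:15), 04:45 UTC − 8h15m = 20:30 Ardtara Isles standard time (rolling into the previous day, 13 May 2026).
Daylight saving runs 24 April – 6 September; the standard-time date in Ardtara Isles, 13 May 2026, is inside that window, so Ardtara Isles is at UTC−07:15.
04:45 UTC − 7h15m = 21:30 Ardtara Isles (rolling into the previous day, 13 May 2026).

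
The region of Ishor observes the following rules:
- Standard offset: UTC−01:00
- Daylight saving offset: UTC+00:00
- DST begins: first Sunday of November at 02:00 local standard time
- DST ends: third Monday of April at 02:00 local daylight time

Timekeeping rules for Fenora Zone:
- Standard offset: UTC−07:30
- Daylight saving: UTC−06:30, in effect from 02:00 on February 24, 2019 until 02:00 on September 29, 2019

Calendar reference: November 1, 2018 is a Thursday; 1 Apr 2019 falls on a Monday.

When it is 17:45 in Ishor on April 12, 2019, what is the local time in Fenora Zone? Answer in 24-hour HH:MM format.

1 November 2018 is a Thursday, so the first Sunday is November 4.
1 April 2019 is a Monday, so the first Monday is April 1 and the third is April 15.
April 12, 2019 falls between 4 November 2018 and 15 April 2019, so daylight saving is in effect and Ishor is at UTC+00:00.
17:45 Ishor − 0h = 17:45 UTC.
At the standard offset (UTC−07:30), 17:45 UTC − 7h30m = 10:15 Fenora Zone standard time.
The standard-time date in Fenora Zone, April 12, 2019, falls between 24 February and 29 September, so daylight saving is in effect and Fenora Zone is at UTC−06:30.
17:45 UTC − 6h30m = 11:15 Fenora Zone.

11:15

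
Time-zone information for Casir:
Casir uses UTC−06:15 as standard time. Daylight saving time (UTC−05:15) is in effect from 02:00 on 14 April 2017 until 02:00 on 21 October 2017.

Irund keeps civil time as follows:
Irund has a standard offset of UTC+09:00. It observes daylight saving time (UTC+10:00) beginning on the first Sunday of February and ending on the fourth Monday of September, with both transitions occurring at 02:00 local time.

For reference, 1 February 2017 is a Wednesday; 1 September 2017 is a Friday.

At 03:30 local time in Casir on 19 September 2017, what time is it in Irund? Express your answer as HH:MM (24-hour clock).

18:45

19 September 2017 lies within the daylight-saving period (14 April – 21 October), so Casir is on daylight time, UTC−05:15.
03:30 Casir + 5h15m = 08:45 UTC.
1 February 2017 is a Wednesday, so the first Sunday is February 5.
1 September 2017 is a Friday, so the first Monday is September 4 and the fourth is September 25.
At the standard offset (UTC+09:00), 08:45 UTC + 9h = 17:45 Irund standard time.
Daylight saving runs 5 February – 25 September; the standard-time date in Irund, 19 September 2017, is inside that window, so Irund is at UTC+10:00.
08:45 UTC + 10h = 18:45 Irund.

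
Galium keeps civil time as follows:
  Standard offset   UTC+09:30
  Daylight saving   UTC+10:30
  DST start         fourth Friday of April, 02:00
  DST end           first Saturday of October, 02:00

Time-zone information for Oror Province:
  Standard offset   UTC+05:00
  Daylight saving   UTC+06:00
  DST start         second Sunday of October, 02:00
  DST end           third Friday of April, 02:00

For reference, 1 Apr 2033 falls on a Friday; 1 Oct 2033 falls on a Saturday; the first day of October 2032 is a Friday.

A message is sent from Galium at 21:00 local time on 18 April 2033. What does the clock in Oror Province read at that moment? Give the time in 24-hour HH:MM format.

1 April 2033 is a Friday, so the first Friday is April 1 and the fourth is April 22.
1 October 2033 is a Saturday, so the first Saturday is October 1.
18 April 2033 is outside the daylight-saving period (22 April – 1 October), so Galium is on standard time, UTC+09:30.
21:00 Galium − 9h30m = 11:30 UTC.
1 October 2032 is a Friday, so the first Sunday is October 3 and the second is October 10.
1 April 2033 is a Friday, so the first Friday is April 1 and the third is April 15.
At the standard offset (UTC+05:00), 11:30 UTC + 5h = 16:30 Oror Province standard time.
Daylight saving runs 10 October 2032 – 15 April 2033; the standard-time date in Oror Province, 18 April 2033, is outside that window, so Oror Province is on standard time at UTC+05:00.
11:30 UTC + 5h = 16:30 Oror Province.

16:30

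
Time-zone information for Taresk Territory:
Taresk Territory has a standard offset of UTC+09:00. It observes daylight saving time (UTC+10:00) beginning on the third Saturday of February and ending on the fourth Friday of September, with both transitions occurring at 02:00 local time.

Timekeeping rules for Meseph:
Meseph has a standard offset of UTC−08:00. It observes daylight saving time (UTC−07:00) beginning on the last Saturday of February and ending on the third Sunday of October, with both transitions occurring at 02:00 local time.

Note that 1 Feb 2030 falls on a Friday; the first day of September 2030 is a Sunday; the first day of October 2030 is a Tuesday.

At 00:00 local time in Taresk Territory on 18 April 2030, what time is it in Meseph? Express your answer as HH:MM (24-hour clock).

07:00

1 February 2030 is a Friday, so the first Saturday is February 2 and the third is February 16.
1 September 2030 is a Sunday, so the first Friday is September 6 and the fourth is September 27.
18 April 2030 lies within the daylight-saving period (16 February – 27 September), so Taresk Territory is on daylight time, UTC+10:00.
00:00 Taresk Territory − 10h = 14:00 UTC (rolling into the previous day, 17 April 2030).
1 February 2030 is a Friday, so Saturdays fall on 2, 9, 16, 23; the last is February 23.
1 October 2030 is a Tuesday, so the first Sunday is October 6 and the third is October 20.
At the standard offset (UTC−08:00), 14:00 UTC − 8h = 06:00 Meseph standard time.
The standard-time date in Meseph, 17 April 2030, lies within the daylight-saving period (23 February – 20 October), so Meseph is on daylight time, UTC−07:00.
14:00 UTC − 7h = 07:00 Meseph.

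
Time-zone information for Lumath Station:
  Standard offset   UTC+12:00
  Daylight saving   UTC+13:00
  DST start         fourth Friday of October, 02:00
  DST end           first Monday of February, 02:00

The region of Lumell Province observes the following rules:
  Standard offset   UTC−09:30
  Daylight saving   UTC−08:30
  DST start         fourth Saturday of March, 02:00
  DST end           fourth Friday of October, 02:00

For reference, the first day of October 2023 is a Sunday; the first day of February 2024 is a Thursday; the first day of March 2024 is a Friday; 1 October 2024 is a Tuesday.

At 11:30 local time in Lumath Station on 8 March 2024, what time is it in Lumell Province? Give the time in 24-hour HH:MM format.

1 October 2023 is a Sunday, so the first Friday is October 6 and the fourth is October 27.
1 February 2024 is a Thursday, so the first Monday is February 5.
8 March 2024 does not fall between 27 October 2023 and 5 February 2024, so daylight saving is not in effect and Lumath Station is at UTC+12:00.
11:30 Lumath Station − 12h = 23:30 UTC (rolling into the previous day, 7 March 2024).
1 March 2024 is a Friday, so the first Saturday is March 2 and the fourth is March 23.
1 October 2024 is a Tuesday, so the first Friday is October 4 and the fourth is October 25.
At the standard offset (UTC−09:30), 23:30 UTC − 9h30m = 14:00 Lumell Province standard time.
The standard-time date in Lumell Province, 7 March 2024, is outside the daylight-saving period (23 March – 25 October), so Lumell Province is on standard time, UTC−09:30.
23:30 UTC − 9h30m = 14:00 Lumell Province.

14:00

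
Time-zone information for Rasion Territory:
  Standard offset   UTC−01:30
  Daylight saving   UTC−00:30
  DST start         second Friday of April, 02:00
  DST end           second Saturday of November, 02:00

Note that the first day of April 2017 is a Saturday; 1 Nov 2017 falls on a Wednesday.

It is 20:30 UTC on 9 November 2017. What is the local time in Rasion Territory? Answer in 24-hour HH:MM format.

1 April 2017 is a Saturday, so the first Friday is April 7 and the second is April 14.
1 November 2017 is a Wednesday, so the first Saturday is November 4 and the second is November 11.
At the standard offset (UTC−01:30), 20:30 UTC − 1h30m = 19:00 Rasion Territory standard time.
Daylight saving runs 14 April – 11 November; the standard-time date in Rasion Territory, 9 November 2017, is inside that window, so Rasion Territory is at UTC−00:30.
20:30 UTC − 0h30m = 20:00 local.

20:00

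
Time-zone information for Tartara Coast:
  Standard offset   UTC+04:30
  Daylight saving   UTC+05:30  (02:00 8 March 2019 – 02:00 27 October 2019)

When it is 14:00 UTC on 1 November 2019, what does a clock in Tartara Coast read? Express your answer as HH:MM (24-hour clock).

At the standard offset (UTC+04:30), 14:00 UTC + 4h30m = 18:30 Tartara Coast standard time.
Daylight saving runs 8 March – 27 October; the standard-time date in Tartara Coast, 1 November 2019, is outside that window, so Tartara Coast is on standard time at UTC+04:30.
14:00 UTC + 4h30m = 18:30 local.

18:30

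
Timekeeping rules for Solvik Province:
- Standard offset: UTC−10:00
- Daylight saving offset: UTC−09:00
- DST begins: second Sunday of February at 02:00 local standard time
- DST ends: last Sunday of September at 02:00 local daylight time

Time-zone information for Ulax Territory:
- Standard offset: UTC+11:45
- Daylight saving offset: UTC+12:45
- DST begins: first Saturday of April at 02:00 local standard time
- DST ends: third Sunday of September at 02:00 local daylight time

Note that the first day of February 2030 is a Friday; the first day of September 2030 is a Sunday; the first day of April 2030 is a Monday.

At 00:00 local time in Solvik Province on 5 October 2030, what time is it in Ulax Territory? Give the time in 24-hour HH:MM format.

1 February 2030 is a Friday, so the first Sunday is February 3 and the second is February 10.
1 September 2030 is a Sunday, so Sundays fall on 1, 8, 15, 22, 29; the last is September 29.
5 October 2030 does not fall between 10 February and 29 September, so daylight saving is not in effect and Solvik Province is at UTC−10:00.
00:00 Solvik Province + 10h = 10:00 UTC.
1 April 2030 is a Monday, so the first Saturday is April 6.
1 September 2030 is a Sunday, so the first Sunday is September 1 and the third is September 15.
At the standard offset (UTC+11:45), 10:00 UTC + 11h45m = 21:45 Ulax Territory standard time.
The standard-time date in Ulax Territory, 5 October 2030, does not fall between 6 April and 15 September, so daylight saving is not in effect and Ulax Territory is at UTC+11:45.
10:00 UTC + 11h45m = 21:45 Ulax Territory.

21:45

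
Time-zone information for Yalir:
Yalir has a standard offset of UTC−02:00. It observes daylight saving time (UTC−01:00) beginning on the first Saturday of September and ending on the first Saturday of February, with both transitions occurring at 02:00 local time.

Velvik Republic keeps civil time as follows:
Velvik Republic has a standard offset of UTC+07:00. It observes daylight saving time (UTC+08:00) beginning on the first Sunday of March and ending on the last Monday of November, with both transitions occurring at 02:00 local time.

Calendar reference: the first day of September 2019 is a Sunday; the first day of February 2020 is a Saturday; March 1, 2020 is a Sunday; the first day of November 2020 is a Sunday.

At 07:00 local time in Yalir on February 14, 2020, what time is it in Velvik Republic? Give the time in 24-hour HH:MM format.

1 September 2019 is a Sunday, so the first Saturday is September 7.
1 February 2020 is a Saturday, so the first Saturday is February 1.
February 14, 2020 is outside the daylight-saving period (7 September 2019 – 1 February 2020), so Yalir is on standard time, UTC−02:00.
07:00 Yalir + 2h = 09:00 UTC.
1 March 2020 is a Sunday, so the first Sunday is March 1.
1 November 2020 is a Sunday, so Mondays fall on 2, 9, 16, 23, 30; the last is November 30.
At the standard offset (UTC+07:00), 09:00 UTC + 7h = 16:00 Velvik Republic standard time.
The standard-time date in Velvik Republic, February 14, 2020, does not fall between 1 March and 30 November, so daylight saving is not in effect and Velvik Republic is at UTC+07:00.
09:00 UTC + 7h = 16:00 Velvik Republic.

16:00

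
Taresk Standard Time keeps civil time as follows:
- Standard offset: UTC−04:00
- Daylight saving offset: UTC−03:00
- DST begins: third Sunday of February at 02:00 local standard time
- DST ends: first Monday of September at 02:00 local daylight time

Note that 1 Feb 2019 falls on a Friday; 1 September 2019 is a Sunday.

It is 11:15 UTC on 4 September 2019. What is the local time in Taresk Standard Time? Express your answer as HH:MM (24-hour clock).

1 February 2019 is a Friday, so the first Sunday is February 3 and the third is February 17.
1 September 2019 is a Sunday, so the first Monday is September 2.
At the standard offset (UTC−04:00), 11:15 UTC − 4h = 07:15 Taresk Standard Time standard time.
Daylight saving runs 17 February – 2 September; the standard-time date in Taresk Standard Time, 4 September 2019, is outside that window, so Taresk Standard Time is on standard time at UTC−04:00.
11:15 UTC − 4h = 07:15 local.

07:15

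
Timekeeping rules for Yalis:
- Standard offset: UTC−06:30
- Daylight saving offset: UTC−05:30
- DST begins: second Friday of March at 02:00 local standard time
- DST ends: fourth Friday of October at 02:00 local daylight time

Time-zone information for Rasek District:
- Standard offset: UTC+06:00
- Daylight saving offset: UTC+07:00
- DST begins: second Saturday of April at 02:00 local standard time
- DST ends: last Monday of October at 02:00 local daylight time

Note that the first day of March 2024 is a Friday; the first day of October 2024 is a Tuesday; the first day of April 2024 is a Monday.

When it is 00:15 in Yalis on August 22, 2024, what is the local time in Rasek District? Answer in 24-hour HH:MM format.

1 March 2024 is a Friday, so the first Friday is March 1 and the second is March 8.
1 October 2024 is a Tuesday, so the first Friday is October 4 and the fourth is October 25.
Daylight saving runs 8 March – 25 October; August 22, 2024 is inside that window, so Yalis is at UTC−05:30.
00:15 Yalis + 5h30m = 05:45 UTC.
1 April 2024 is a Monday, so the first Saturday is April 6 and the second is April 13.
1 October 2024 is a Tuesday, so Mondays fall on 7, 14, 21, 28; the last is October 28.
At the standard offset (UTC+06:00), 05:45 UTC + 6h = 11:45 Rasek District standard time.
The standard-time date in Rasek District, August 22, 2024, falls between 13 April and 28 October, so daylight saving is in effect and Rasek District is at UTC+07:00.
05:45 UTC + 7h = 12:45 Rasek District.

12:45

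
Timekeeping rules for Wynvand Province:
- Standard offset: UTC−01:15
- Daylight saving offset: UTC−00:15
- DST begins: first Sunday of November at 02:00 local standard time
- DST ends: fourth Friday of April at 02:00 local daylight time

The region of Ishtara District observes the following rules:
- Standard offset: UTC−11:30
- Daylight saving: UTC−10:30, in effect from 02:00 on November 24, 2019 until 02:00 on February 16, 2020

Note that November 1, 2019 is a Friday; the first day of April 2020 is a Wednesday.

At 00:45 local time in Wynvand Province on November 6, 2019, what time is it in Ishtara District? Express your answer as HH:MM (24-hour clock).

1 November 2019 is a Friday, so the first Sunday is November 3.
1 April 2020 is a Wednesday, so the first Friday is April 3 and the fourth is April 24.
November 6, 2019 lies within the daylight-saving period (3 November 2019 – 24 April 2020), so Wynvand Province is on daylight time, UTC−00:15.
00:45 Wynvand Province + 0h15m = 01:00 UTC.
At the standard offset (UTC−11:30), 01:00 UTC − 11h30m = 13:30 Ishtara District standard time (rolling into the previous day, 5 November 2019).
The standard-time date in Ishtara District, November 5, 2019, is outside the daylight-saving period (24 November 2019 – 16 February 2020), so Ishtara District is on standard time, UTC−11:30.
01:00 UTC − 11h30m = 13:30 Ishtara District (rolling into the previous day, 5 November 2019).

13:30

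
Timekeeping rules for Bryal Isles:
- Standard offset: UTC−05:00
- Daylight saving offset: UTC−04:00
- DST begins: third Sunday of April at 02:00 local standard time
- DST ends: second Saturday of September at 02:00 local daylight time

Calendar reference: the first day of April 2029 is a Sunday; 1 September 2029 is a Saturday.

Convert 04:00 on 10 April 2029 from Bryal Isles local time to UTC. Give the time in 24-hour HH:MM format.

1 April 2029 is a Sunday, so the first Sunday is April 1 and the third is April 15.
1 September 2029 is a Saturday, so the first Saturday is September 1 and the second is September 8.
10 April 2029 does not fall between 15 April and 8 September, so daylight saving is not in effect and Bryal Isles is at UTC−05:00.
04:00 local + 5h = 09:00 UTC.

09:00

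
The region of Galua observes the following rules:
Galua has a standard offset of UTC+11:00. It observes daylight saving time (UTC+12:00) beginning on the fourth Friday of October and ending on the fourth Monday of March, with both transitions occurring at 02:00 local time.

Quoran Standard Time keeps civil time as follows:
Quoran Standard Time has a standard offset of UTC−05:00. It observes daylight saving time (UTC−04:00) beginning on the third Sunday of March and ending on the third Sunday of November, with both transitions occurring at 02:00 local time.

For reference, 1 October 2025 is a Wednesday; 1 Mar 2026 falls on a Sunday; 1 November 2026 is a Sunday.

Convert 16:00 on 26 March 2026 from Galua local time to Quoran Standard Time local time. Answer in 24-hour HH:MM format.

1 October 2025 is a Wednesday, so the first Friday is October 3 and the fourth is October 24.
1 March 2026 is a Sunday, so the first Monday is March 2 and the fourth is March 23.
26 March 2026 is outside the daylight-saving period (24 October 2025 – 23 March 2026), so Galua is on standard time, UTC+11:00.
16:00 Galua − 11h = 05:00 UTC.
1 March 2026 is a Sunday, so the first Sunday is March 1 and the third is March 15.
1 November 2026 is a Sunday, so the first Sunday is November 1 and the third is November 15.
At the standard offset (UTC−05:00), 05:00 UTC − 5h = 00:00 Quoran Standard Time standard time.
The standard-time date in Quoran Standard Time, 26 March 2026, lies within the daylight-saving period (15 March – 15 November), so Quoran Standard Time is on daylight time, UTC−04:00.
05:00 UTC − 4h = 01:00 Quoran Standard Time.

01:00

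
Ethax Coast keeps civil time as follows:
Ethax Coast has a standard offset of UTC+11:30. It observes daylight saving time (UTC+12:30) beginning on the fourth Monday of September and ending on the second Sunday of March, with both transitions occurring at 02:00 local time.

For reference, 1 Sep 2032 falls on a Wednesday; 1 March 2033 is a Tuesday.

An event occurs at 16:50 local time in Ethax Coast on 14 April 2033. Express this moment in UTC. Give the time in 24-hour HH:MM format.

1 September 2032 is a Wednesday, so the first Monday is September 6 and the fourth is September 27.
1 March 2033 is a Tuesday, so the first Sunday is March 6 and the second is March 13.
Daylight saving runs 27 September 2032 – 13 March 2033; 14 April 2033 is outside that window, so Ethax Coast is on standard time at UTC+11:30.
16:50 local − 11h30m = 05:20 UTC.

05:20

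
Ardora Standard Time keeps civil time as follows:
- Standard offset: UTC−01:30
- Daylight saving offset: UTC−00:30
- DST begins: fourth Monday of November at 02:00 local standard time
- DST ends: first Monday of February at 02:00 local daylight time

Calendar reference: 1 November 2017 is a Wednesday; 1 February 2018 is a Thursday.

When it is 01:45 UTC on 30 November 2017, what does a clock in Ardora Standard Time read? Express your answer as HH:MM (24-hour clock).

01:15

1 November 2017 is a Wednesday, so the first Monday is November 6 and the fourth is November 27.
1 February 2018 is a Thursday, so the first Monday is February 5.
At the standard offset (UTC−01:30), 01:45 UTC − 1h30m = 00:15 Ardora Standard Time standard time.
The standard-time date in Ardora Standard Time, 30 November 2017, lies within the daylight-saving period (27 November 2017 – 5 February 2018), so Ardora Standard Time is on daylight time, UTC−00:30.
01:45 UTC − 0h30m = 01:15 local.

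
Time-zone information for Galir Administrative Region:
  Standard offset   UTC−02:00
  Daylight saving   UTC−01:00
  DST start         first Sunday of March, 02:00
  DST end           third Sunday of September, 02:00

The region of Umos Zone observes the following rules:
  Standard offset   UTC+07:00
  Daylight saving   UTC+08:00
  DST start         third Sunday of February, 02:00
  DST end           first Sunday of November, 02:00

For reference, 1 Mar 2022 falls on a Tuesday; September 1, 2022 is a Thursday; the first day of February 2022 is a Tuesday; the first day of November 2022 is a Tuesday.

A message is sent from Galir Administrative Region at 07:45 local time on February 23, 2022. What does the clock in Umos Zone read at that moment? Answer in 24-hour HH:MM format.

17:45

1 March 2022 is a Tuesday, so the first Sunday is March 6.
1 September 2022 is a Thursday, so the first Sunday is September 4 and the third is September 18.
February 23, 2022 does not fall between 6 March and 18 September, so daylight saving is not in effect and Galir Administrative Region is at UTC−02:00.
07:45 Galir Administrative Region + 2h = 09:45 UTC.
1 February 2022 is a Tuesday, so the first Sunday is February 6 and the third is February 20.
1 November 2022 is a Tuesday, so the first Sunday is November 6.
At the standard offset (UTC+07:00), 09:45 UTC + 7h = 16:45 Umos Zone standard time.
Daylight saving runs 20 February – 6 November; the standard-time date in Umos Zone, February 23, 2022, is inside that window, so Umos Zone is at UTC+08:00.
09:45 UTC + 8h = 17:45 Umos Zone.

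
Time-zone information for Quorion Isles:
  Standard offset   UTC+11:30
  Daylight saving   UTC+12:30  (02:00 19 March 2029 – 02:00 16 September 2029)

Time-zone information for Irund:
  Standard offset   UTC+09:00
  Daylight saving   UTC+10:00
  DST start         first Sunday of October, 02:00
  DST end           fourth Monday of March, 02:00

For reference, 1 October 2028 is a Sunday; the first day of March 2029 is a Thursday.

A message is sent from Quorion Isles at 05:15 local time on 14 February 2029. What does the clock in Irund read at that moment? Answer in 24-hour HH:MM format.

03:45

14 February 2029 does not fall between 19 March and 16 September, so daylight saving is not in effect and Quorion Isles is at UTC+11:30.
05:15 Quorion Isles − 11h30m = 17:45 UTC (rolling into the previous day, 13 February 2029).
1 October 2028 is a Sunday, so the first Sunday is October 1.
1 March 2029 is a Thursday, so the first Monday is March 5 and the fourth is March 26.
At the standard offset (UTC+09:00), 17:45 UTC + 9h = 02:45 Irund standard time (rolling into the next day, 14 February 2029).
The standard-time date in Irund, 14 February 2029, falls between 1 October 2028 and 26 March 2029, so daylight saving is in effect and Irund is at UTC+10:00.
17:45 UTC + 10h = 03:45 Irund (rolling into the next day, 14 February 2029).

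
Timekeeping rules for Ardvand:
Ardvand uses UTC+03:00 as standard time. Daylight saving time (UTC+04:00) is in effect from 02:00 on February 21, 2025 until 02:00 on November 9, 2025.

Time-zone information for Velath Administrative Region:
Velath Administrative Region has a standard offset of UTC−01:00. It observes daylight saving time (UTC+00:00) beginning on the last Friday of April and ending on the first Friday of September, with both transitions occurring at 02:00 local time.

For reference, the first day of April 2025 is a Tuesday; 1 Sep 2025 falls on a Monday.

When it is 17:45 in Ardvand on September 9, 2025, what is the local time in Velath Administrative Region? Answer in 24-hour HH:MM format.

12:45

September 9, 2025 falls between 21 February and 9 November, so daylight saving is in effect and Ardvand is at UTC+04:00.
17:45 Ardvand − 4h = 13:45 UTC.
1 April 2025 is a Tuesday, so Fridays fall on 4, 11, 18, 25; the last is April 25.
1 September 2025 is a Monday, so the first Friday is September 5.
At the standard offset (UTC−01:00), 13:45 UTC − 1h = 12:45 Velath Administrative Region standard time.
Daylight saving runs 25 April – 5 September; the standard-time date in Velath Administrative Region, September 9, 2025, is outside that window, so Velath Administrative Region is on standard time at UTC−01:00.
13:45 UTC − 1h = 12:45 Velath Administrative Region.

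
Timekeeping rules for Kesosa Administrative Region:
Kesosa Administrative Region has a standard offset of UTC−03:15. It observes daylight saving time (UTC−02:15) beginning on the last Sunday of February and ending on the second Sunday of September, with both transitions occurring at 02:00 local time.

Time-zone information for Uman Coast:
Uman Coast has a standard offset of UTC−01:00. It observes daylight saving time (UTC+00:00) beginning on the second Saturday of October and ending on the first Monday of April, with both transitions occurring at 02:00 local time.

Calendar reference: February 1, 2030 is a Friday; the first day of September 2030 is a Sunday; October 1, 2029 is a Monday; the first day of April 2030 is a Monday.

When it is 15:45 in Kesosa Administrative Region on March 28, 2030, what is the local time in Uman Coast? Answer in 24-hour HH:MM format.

1 February 2030 is a Friday, so Sundays fall on 3, 10, 17, 24; the last is February 24.
1 September 2030 is a Sunday, so the first Sunday is September 1 and the second is September 8.
March 28, 2030 lies within the daylight-saving period (24 February – 8 September), so Kesosa Administrative Region is on daylight time, UTC−02:15.
15:45 Kesosa Administrative Region + 2h15m = 18:00 UTC.
1 October 2029 is a Monday, so the first Saturday is October 6 and the second is October 13.
1 April 2030 is a Monday, so the first Monday is April 1.
At the standard offset (UTC−01:00), 18:00 UTC − 1h = 17:00 Uman Coast standard time.
The standard-time date in Uman Coast, March 28, 2030, falls between 13 October 2029 and 1 April 2030, so daylight saving is in effect and Uman Coast is at UTC+00:00.
18:00 UTC + 0h = 18:00 Uman Coast.

18:00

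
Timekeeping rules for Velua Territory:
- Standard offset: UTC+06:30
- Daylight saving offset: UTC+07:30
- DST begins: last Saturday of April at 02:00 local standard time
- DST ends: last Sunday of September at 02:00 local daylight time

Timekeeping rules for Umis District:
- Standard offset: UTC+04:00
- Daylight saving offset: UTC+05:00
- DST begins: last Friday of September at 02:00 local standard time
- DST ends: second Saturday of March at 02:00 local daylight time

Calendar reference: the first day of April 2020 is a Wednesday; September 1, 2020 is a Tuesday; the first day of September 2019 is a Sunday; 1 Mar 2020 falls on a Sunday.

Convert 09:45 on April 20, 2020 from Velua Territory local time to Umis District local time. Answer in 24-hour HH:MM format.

07:15

1 April 2020 is a Wednesday, so Saturdays fall on 4, 11, 18, 25; the last is April 25.
1 September 2020 is a Tuesday, so Sundays fall on 6, 13, 20, 27; the last is September 27.
April 20, 2020 does not fall between 25 April and 27 September, so daylight saving is not in effect and Velua Territory is at UTC+06:30.
09:45 Velua Territory − 6h30m = 03:15 UTC.
1 September 2019 is a Sunday, so Fridays fall on 6, 13, 20, 27; the last is September 27.
1 March 2020 is a Sunday, so the first Saturday is March 7 and the second is March 14.
At the standard offset (UTC+04:00), 03:15 UTC + 4h = 07:15 Umis District standard time.
The standard-time date in Umis District, April 20, 2020, is outside the daylight-saving period (27 September 2019 – 14 March 2020), so Umis District is on standard time, UTC+04:00.
03:15 UTC + 4h = 07:15 Umis District.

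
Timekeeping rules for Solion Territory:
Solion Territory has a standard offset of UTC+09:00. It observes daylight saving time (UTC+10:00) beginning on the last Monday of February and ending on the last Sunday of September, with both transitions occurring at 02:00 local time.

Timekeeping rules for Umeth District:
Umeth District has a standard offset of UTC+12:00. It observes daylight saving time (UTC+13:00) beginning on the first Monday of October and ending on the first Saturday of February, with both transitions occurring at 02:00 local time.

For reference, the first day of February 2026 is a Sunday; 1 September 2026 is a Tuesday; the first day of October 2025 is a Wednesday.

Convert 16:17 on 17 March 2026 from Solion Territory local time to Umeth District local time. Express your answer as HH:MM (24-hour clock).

18:17

1 February 2026 is a Sunday, so Mondays fall on 2, 9, 16, 23; the last is February 23.
1 September 2026 is a Tuesday, so Sundays fall on 6, 13, 20, 27; the last is September 27.
17 March 2026 falls between 23 February and 27 September, so daylight saving is in effect and Solion Territory is at UTC+10:00.
16:17 Solion Territory − 10h = 06:17 UTC.
1 October 2025 is a Wednesday, so the first Monday is October 6.
1 February 2026 is a Sunday, so the first Saturday is February 7.
At the standard offset (UTC+12:00), 06:17 UTC + 12h = 18:17 Umeth District standard time.
The standard-time date in Umeth District, 17 March 2026, is outside the daylight-saving period (6 October 2025 – 7 February 2026), so Umeth District is on standard time, UTC+12:00.
06:17 UTC + 12h = 18:17 Umeth District.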